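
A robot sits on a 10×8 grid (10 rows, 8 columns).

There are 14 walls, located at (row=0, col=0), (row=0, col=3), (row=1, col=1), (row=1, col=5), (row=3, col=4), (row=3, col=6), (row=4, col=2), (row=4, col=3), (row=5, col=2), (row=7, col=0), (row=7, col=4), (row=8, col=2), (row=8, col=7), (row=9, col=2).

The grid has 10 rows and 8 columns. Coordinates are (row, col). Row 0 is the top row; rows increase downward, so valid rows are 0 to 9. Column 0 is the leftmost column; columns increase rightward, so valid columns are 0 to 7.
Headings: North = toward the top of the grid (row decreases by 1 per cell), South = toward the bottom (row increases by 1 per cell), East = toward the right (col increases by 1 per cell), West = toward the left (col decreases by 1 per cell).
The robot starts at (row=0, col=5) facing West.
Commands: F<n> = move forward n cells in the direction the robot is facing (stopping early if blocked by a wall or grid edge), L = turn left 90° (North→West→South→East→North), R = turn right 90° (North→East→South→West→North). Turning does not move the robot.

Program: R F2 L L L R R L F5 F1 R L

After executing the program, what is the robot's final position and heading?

Start: (row=0, col=5), facing West
  R: turn right, now facing North
  F2: move forward 0/2 (blocked), now at (row=0, col=5)
  L: turn left, now facing West
  L: turn left, now facing South
  L: turn left, now facing East
  R: turn right, now facing South
  R: turn right, now facing West
  L: turn left, now facing South
  F5: move forward 0/5 (blocked), now at (row=0, col=5)
  F1: move forward 0/1 (blocked), now at (row=0, col=5)
  R: turn right, now facing West
  L: turn left, now facing South
Final: (row=0, col=5), facing South

Answer: Final position: (row=0, col=5), facing South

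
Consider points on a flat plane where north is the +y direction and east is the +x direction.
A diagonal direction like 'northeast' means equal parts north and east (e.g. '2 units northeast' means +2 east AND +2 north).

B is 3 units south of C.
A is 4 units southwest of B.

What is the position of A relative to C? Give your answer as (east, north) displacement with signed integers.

Place C at the origin (east=0, north=0).
  B is 3 units south of C: delta (east=+0, north=-3); B at (east=0, north=-3).
  A is 4 units southwest of B: delta (east=-4, north=-4); A at (east=-4, north=-7).
Therefore A relative to C: (east=-4, north=-7).

Answer: A is at (east=-4, north=-7) relative to C.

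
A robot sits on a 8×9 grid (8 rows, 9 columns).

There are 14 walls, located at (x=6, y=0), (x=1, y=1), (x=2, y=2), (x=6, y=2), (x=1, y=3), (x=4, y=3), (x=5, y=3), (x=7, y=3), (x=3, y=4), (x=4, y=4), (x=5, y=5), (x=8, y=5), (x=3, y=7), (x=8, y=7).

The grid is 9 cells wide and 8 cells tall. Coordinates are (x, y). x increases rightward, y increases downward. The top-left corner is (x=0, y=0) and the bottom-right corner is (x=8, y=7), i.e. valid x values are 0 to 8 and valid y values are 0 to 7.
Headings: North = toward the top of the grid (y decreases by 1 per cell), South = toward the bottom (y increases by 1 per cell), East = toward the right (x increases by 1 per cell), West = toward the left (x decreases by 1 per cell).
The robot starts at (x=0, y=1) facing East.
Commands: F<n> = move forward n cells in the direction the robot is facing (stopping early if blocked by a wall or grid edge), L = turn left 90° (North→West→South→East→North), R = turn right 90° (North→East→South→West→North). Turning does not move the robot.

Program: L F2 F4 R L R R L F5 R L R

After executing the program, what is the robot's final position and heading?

Answer: Final position: (x=5, y=0), facing South

Derivation:
Start: (x=0, y=1), facing East
  L: turn left, now facing North
  F2: move forward 1/2 (blocked), now at (x=0, y=0)
  F4: move forward 0/4 (blocked), now at (x=0, y=0)
  R: turn right, now facing East
  L: turn left, now facing North
  R: turn right, now facing East
  R: turn right, now facing South
  L: turn left, now facing East
  F5: move forward 5, now at (x=5, y=0)
  R: turn right, now facing South
  L: turn left, now facing East
  R: turn right, now facing South
Final: (x=5, y=0), facing South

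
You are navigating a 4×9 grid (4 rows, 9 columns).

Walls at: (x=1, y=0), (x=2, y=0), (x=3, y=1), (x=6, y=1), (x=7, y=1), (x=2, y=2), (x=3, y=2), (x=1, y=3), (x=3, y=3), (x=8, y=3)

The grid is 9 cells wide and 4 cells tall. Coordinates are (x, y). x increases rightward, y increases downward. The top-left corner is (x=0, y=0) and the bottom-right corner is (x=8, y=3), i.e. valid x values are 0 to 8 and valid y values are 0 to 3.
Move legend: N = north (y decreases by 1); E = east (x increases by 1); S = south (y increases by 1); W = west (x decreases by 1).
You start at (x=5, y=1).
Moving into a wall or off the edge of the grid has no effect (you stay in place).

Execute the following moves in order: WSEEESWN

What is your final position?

Answer: Final position: (x=6, y=2)

Derivation:
Start: (x=5, y=1)
  W (west): (x=5, y=1) -> (x=4, y=1)
  S (south): (x=4, y=1) -> (x=4, y=2)
  E (east): (x=4, y=2) -> (x=5, y=2)
  E (east): (x=5, y=2) -> (x=6, y=2)
  E (east): (x=6, y=2) -> (x=7, y=2)
  S (south): (x=7, y=2) -> (x=7, y=3)
  W (west): (x=7, y=3) -> (x=6, y=3)
  N (north): (x=6, y=3) -> (x=6, y=2)
Final: (x=6, y=2)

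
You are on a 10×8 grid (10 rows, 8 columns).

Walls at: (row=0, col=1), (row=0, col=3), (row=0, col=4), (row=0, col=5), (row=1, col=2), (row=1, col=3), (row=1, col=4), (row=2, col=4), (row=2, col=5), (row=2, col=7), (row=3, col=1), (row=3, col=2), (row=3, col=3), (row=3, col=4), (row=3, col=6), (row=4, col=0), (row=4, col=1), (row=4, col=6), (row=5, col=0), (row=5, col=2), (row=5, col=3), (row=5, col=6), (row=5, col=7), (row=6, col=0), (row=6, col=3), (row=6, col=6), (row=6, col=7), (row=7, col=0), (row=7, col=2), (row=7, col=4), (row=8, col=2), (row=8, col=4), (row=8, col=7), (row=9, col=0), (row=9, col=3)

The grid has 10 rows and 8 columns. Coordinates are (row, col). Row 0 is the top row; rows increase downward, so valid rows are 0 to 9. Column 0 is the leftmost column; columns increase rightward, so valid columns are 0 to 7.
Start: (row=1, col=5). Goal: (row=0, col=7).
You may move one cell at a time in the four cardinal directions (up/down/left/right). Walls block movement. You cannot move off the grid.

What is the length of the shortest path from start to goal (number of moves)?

BFS from (row=1, col=5) until reaching (row=0, col=7):
  Distance 0: (row=1, col=5)
  Distance 1: (row=1, col=6)
  Distance 2: (row=0, col=6), (row=1, col=7), (row=2, col=6)
  Distance 3: (row=0, col=7)  <- goal reached here
One shortest path (3 moves): (row=1, col=5) -> (row=1, col=6) -> (row=1, col=7) -> (row=0, col=7)

Answer: Shortest path length: 3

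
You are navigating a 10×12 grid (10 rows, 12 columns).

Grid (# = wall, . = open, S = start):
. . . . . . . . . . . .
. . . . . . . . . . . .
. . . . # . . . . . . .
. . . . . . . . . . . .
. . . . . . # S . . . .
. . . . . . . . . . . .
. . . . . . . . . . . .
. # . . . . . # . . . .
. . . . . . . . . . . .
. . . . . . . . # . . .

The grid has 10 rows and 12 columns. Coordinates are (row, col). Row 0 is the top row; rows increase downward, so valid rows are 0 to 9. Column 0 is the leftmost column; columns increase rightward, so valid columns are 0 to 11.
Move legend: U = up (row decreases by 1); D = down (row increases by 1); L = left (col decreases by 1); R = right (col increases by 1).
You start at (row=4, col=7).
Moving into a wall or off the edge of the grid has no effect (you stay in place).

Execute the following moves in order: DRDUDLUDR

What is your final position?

Answer: Final position: (row=6, col=8)

Derivation:
Start: (row=4, col=7)
  D (down): (row=4, col=7) -> (row=5, col=7)
  R (right): (row=5, col=7) -> (row=5, col=8)
  D (down): (row=5, col=8) -> (row=6, col=8)
  U (up): (row=6, col=8) -> (row=5, col=8)
  D (down): (row=5, col=8) -> (row=6, col=8)
  L (left): (row=6, col=8) -> (row=6, col=7)
  U (up): (row=6, col=7) -> (row=5, col=7)
  D (down): (row=5, col=7) -> (row=6, col=7)
  R (right): (row=6, col=7) -> (row=6, col=8)
Final: (row=6, col=8)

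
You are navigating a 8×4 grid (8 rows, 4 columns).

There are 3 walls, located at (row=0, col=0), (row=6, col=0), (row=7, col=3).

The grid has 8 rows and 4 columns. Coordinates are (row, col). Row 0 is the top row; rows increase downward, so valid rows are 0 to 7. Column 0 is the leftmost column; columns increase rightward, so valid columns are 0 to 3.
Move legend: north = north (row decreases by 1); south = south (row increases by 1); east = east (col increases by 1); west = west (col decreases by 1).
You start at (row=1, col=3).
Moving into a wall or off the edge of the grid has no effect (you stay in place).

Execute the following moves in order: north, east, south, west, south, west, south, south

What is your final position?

Answer: Final position: (row=4, col=1)

Derivation:
Start: (row=1, col=3)
  north (north): (row=1, col=3) -> (row=0, col=3)
  east (east): blocked, stay at (row=0, col=3)
  south (south): (row=0, col=3) -> (row=1, col=3)
  west (west): (row=1, col=3) -> (row=1, col=2)
  south (south): (row=1, col=2) -> (row=2, col=2)
  west (west): (row=2, col=2) -> (row=2, col=1)
  south (south): (row=2, col=1) -> (row=3, col=1)
  south (south): (row=3, col=1) -> (row=4, col=1)
Final: (row=4, col=1)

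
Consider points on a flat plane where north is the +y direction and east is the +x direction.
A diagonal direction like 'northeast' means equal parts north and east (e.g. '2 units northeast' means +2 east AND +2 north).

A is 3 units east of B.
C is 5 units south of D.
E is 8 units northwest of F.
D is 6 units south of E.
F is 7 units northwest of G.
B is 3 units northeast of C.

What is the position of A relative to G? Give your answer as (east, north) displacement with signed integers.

Place G at the origin (east=0, north=0).
  F is 7 units northwest of G: delta (east=-7, north=+7); F at (east=-7, north=7).
  E is 8 units northwest of F: delta (east=-8, north=+8); E at (east=-15, north=15).
  D is 6 units south of E: delta (east=+0, north=-6); D at (east=-15, north=9).
  C is 5 units south of D: delta (east=+0, north=-5); C at (east=-15, north=4).
  B is 3 units northeast of C: delta (east=+3, north=+3); B at (east=-12, north=7).
  A is 3 units east of B: delta (east=+3, north=+0); A at (east=-9, north=7).
Therefore A relative to G: (east=-9, north=7).

Answer: A is at (east=-9, north=7) relative to G.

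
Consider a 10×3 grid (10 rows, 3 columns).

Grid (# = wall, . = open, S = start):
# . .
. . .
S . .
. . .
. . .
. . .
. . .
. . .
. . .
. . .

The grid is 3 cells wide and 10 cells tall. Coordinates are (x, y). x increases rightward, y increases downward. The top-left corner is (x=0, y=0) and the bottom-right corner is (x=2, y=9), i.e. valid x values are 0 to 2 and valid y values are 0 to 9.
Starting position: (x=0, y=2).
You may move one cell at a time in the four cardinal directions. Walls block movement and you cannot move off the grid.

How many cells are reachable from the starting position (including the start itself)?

Answer: Reachable cells: 29

Derivation:
BFS flood-fill from (x=0, y=2):
  Distance 0: (x=0, y=2)
  Distance 1: (x=0, y=1), (x=1, y=2), (x=0, y=3)
  Distance 2: (x=1, y=1), (x=2, y=2), (x=1, y=3), (x=0, y=4)
  Distance 3: (x=1, y=0), (x=2, y=1), (x=2, y=3), (x=1, y=4), (x=0, y=5)
  Distance 4: (x=2, y=0), (x=2, y=4), (x=1, y=5), (x=0, y=6)
  Distance 5: (x=2, y=5), (x=1, y=6), (x=0, y=7)
  Distance 6: (x=2, y=6), (x=1, y=7), (x=0, y=8)
  Distance 7: (x=2, y=7), (x=1, y=8), (x=0, y=9)
  Distance 8: (x=2, y=8), (x=1, y=9)
  Distance 9: (x=2, y=9)
Total reachable: 29 (grid has 29 open cells total)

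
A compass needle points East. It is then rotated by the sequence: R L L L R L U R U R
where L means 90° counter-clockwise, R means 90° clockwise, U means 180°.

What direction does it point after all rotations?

Answer: Final heading: East

Derivation:
Start: East
  R (right (90° clockwise)) -> South
  L (left (90° counter-clockwise)) -> East
  L (left (90° counter-clockwise)) -> North
  L (left (90° counter-clockwise)) -> West
  R (right (90° clockwise)) -> North
  L (left (90° counter-clockwise)) -> West
  U (U-turn (180°)) -> East
  R (right (90° clockwise)) -> South
  U (U-turn (180°)) -> North
  R (right (90° clockwise)) -> East
Final: East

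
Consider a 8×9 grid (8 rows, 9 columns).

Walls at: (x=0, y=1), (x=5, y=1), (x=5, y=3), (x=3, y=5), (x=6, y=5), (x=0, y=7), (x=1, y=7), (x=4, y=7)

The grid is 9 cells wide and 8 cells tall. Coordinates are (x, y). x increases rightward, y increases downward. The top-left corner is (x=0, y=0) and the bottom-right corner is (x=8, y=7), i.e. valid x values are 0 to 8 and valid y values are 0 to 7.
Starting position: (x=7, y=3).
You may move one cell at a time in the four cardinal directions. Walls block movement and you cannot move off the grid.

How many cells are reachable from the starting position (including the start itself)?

BFS flood-fill from (x=7, y=3):
  Distance 0: (x=7, y=3)
  Distance 1: (x=7, y=2), (x=6, y=3), (x=8, y=3), (x=7, y=4)
  Distance 2: (x=7, y=1), (x=6, y=2), (x=8, y=2), (x=6, y=4), (x=8, y=4), (x=7, y=5)
  Distance 3: (x=7, y=0), (x=6, y=1), (x=8, y=1), (x=5, y=2), (x=5, y=4), (x=8, y=5), (x=7, y=6)
  Distance 4: (x=6, y=0), (x=8, y=0), (x=4, y=2), (x=4, y=4), (x=5, y=5), (x=6, y=6), (x=8, y=6), (x=7, y=7)
  Distance 5: (x=5, y=0), (x=4, y=1), (x=3, y=2), (x=4, y=3), (x=3, y=4), (x=4, y=5), (x=5, y=6), (x=6, y=7), (x=8, y=7)
  Distance 6: (x=4, y=0), (x=3, y=1), (x=2, y=2), (x=3, y=3), (x=2, y=4), (x=4, y=6), (x=5, y=7)
  Distance 7: (x=3, y=0), (x=2, y=1), (x=1, y=2), (x=2, y=3), (x=1, y=4), (x=2, y=5), (x=3, y=6)
  Distance 8: (x=2, y=0), (x=1, y=1), (x=0, y=2), (x=1, y=3), (x=0, y=4), (x=1, y=5), (x=2, y=6), (x=3, y=7)
  Distance 9: (x=1, y=0), (x=0, y=3), (x=0, y=5), (x=1, y=6), (x=2, y=7)
  Distance 10: (x=0, y=0), (x=0, y=6)
Total reachable: 64 (grid has 64 open cells total)

Answer: Reachable cells: 64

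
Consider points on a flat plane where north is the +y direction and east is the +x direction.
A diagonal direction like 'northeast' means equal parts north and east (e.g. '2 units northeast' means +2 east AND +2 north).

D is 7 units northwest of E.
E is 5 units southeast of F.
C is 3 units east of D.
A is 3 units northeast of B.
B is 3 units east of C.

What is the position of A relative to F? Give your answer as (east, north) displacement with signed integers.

Place F at the origin (east=0, north=0).
  E is 5 units southeast of F: delta (east=+5, north=-5); E at (east=5, north=-5).
  D is 7 units northwest of E: delta (east=-7, north=+7); D at (east=-2, north=2).
  C is 3 units east of D: delta (east=+3, north=+0); C at (east=1, north=2).
  B is 3 units east of C: delta (east=+3, north=+0); B at (east=4, north=2).
  A is 3 units northeast of B: delta (east=+3, north=+3); A at (east=7, north=5).
Therefore A relative to F: (east=7, north=5).

Answer: A is at (east=7, north=5) relative to F.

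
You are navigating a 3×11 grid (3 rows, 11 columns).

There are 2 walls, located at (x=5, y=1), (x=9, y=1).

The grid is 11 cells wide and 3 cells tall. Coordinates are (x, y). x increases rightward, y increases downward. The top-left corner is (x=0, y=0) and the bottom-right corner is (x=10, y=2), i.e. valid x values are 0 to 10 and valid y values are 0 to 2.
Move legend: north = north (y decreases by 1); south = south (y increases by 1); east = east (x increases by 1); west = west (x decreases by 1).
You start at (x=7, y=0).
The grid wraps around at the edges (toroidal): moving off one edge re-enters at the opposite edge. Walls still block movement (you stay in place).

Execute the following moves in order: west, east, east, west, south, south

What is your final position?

Answer: Final position: (x=7, y=2)

Derivation:
Start: (x=7, y=0)
  west (west): (x=7, y=0) -> (x=6, y=0)
  east (east): (x=6, y=0) -> (x=7, y=0)
  east (east): (x=7, y=0) -> (x=8, y=0)
  west (west): (x=8, y=0) -> (x=7, y=0)
  south (south): (x=7, y=0) -> (x=7, y=1)
  south (south): (x=7, y=1) -> (x=7, y=2)
Final: (x=7, y=2)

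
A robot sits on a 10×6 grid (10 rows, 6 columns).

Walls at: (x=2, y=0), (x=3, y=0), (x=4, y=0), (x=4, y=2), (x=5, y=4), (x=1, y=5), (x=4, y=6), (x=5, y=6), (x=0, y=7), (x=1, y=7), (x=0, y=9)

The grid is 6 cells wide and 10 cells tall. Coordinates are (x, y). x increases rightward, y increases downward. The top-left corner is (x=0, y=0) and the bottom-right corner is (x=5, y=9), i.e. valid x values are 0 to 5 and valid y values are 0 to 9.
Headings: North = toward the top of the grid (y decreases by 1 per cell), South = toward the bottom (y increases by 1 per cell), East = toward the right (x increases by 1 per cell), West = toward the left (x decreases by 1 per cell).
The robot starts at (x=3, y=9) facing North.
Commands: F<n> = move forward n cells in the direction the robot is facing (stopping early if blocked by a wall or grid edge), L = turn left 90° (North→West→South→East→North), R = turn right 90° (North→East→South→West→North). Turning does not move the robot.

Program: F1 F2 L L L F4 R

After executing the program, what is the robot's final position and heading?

Start: (x=3, y=9), facing North
  F1: move forward 1, now at (x=3, y=8)
  F2: move forward 2, now at (x=3, y=6)
  L: turn left, now facing West
  L: turn left, now facing South
  L: turn left, now facing East
  F4: move forward 0/4 (blocked), now at (x=3, y=6)
  R: turn right, now facing South
Final: (x=3, y=6), facing South

Answer: Final position: (x=3, y=6), facing South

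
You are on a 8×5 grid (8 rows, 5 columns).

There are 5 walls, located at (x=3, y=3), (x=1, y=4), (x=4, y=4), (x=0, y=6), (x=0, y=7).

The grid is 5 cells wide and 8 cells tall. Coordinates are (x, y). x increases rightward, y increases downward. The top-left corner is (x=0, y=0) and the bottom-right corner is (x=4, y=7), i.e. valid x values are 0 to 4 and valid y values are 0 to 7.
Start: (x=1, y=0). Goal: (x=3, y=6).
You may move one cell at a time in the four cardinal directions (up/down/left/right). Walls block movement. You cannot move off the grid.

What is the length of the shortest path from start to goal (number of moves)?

BFS from (x=1, y=0) until reaching (x=3, y=6):
  Distance 0: (x=1, y=0)
  Distance 1: (x=0, y=0), (x=2, y=0), (x=1, y=1)
  Distance 2: (x=3, y=0), (x=0, y=1), (x=2, y=1), (x=1, y=2)
  Distance 3: (x=4, y=0), (x=3, y=1), (x=0, y=2), (x=2, y=2), (x=1, y=3)
  Distance 4: (x=4, y=1), (x=3, y=2), (x=0, y=3), (x=2, y=3)
  Distance 5: (x=4, y=2), (x=0, y=4), (x=2, y=4)
  Distance 6: (x=4, y=3), (x=3, y=4), (x=0, y=5), (x=2, y=5)
  Distance 7: (x=1, y=5), (x=3, y=5), (x=2, y=6)
  Distance 8: (x=4, y=5), (x=1, y=6), (x=3, y=6), (x=2, y=7)  <- goal reached here
One shortest path (8 moves): (x=1, y=0) -> (x=2, y=0) -> (x=2, y=1) -> (x=2, y=2) -> (x=2, y=3) -> (x=2, y=4) -> (x=3, y=4) -> (x=3, y=5) -> (x=3, y=6)

Answer: Shortest path length: 8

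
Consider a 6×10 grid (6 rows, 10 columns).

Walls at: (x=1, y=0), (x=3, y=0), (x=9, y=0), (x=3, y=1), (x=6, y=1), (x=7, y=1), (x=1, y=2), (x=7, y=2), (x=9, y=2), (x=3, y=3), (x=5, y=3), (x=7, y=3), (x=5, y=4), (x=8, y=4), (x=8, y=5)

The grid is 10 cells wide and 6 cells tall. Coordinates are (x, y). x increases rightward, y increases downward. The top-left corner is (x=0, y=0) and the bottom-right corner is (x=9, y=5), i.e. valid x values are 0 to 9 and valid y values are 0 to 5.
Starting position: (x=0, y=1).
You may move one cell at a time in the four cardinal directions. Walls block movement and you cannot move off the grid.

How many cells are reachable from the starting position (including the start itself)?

Answer: Reachable cells: 45

Derivation:
BFS flood-fill from (x=0, y=1):
  Distance 0: (x=0, y=1)
  Distance 1: (x=0, y=0), (x=1, y=1), (x=0, y=2)
  Distance 2: (x=2, y=1), (x=0, y=3)
  Distance 3: (x=2, y=0), (x=2, y=2), (x=1, y=3), (x=0, y=4)
  Distance 4: (x=3, y=2), (x=2, y=3), (x=1, y=4), (x=0, y=5)
  Distance 5: (x=4, y=2), (x=2, y=4), (x=1, y=5)
  Distance 6: (x=4, y=1), (x=5, y=2), (x=4, y=3), (x=3, y=4), (x=2, y=5)
  Distance 7: (x=4, y=0), (x=5, y=1), (x=6, y=2), (x=4, y=4), (x=3, y=5)
  Distance 8: (x=5, y=0), (x=6, y=3), (x=4, y=5)
  Distance 9: (x=6, y=0), (x=6, y=4), (x=5, y=5)
  Distance 10: (x=7, y=0), (x=7, y=4), (x=6, y=5)
  Distance 11: (x=8, y=0), (x=7, y=5)
  Distance 12: (x=8, y=1)
  Distance 13: (x=9, y=1), (x=8, y=2)
  Distance 14: (x=8, y=3)
  Distance 15: (x=9, y=3)
  Distance 16: (x=9, y=4)
  Distance 17: (x=9, y=5)
Total reachable: 45 (grid has 45 open cells total)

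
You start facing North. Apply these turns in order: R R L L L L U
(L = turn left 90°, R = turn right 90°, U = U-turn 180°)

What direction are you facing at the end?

Answer: Final heading: North

Derivation:
Start: North
  R (right (90° clockwise)) -> East
  R (right (90° clockwise)) -> South
  L (left (90° counter-clockwise)) -> East
  L (left (90° counter-clockwise)) -> North
  L (left (90° counter-clockwise)) -> West
  L (left (90° counter-clockwise)) -> South
  U (U-turn (180°)) -> North
Final: North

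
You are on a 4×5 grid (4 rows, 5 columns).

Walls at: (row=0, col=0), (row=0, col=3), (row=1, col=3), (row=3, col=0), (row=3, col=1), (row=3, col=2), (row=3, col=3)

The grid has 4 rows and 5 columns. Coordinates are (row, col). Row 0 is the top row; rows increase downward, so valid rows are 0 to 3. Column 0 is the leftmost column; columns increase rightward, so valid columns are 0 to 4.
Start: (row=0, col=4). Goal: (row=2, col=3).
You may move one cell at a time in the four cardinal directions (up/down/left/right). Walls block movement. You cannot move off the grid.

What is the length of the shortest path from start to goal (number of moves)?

Answer: Shortest path length: 3

Derivation:
BFS from (row=0, col=4) until reaching (row=2, col=3):
  Distance 0: (row=0, col=4)
  Distance 1: (row=1, col=4)
  Distance 2: (row=2, col=4)
  Distance 3: (row=2, col=3), (row=3, col=4)  <- goal reached here
One shortest path (3 moves): (row=0, col=4) -> (row=1, col=4) -> (row=2, col=4) -> (row=2, col=3)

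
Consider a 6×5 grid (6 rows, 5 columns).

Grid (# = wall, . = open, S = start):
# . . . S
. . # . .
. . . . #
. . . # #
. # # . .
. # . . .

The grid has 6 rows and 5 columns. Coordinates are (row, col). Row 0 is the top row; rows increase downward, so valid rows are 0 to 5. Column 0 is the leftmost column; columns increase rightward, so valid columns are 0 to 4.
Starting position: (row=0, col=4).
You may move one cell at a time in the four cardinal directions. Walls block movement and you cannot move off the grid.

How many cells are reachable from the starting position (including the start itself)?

BFS flood-fill from (row=0, col=4):
  Distance 0: (row=0, col=4)
  Distance 1: (row=0, col=3), (row=1, col=4)
  Distance 2: (row=0, col=2), (row=1, col=3)
  Distance 3: (row=0, col=1), (row=2, col=3)
  Distance 4: (row=1, col=1), (row=2, col=2)
  Distance 5: (row=1, col=0), (row=2, col=1), (row=3, col=2)
  Distance 6: (row=2, col=0), (row=3, col=1)
  Distance 7: (row=3, col=0)
  Distance 8: (row=4, col=0)
  Distance 9: (row=5, col=0)
Total reachable: 17 (grid has 22 open cells total)

Answer: Reachable cells: 17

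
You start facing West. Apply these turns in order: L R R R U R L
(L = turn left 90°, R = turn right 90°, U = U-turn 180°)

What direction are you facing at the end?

Answer: Final heading: West

Derivation:
Start: West
  L (left (90° counter-clockwise)) -> South
  R (right (90° clockwise)) -> West
  R (right (90° clockwise)) -> North
  R (right (90° clockwise)) -> East
  U (U-turn (180°)) -> West
  R (right (90° clockwise)) -> North
  L (left (90° counter-clockwise)) -> West
Final: West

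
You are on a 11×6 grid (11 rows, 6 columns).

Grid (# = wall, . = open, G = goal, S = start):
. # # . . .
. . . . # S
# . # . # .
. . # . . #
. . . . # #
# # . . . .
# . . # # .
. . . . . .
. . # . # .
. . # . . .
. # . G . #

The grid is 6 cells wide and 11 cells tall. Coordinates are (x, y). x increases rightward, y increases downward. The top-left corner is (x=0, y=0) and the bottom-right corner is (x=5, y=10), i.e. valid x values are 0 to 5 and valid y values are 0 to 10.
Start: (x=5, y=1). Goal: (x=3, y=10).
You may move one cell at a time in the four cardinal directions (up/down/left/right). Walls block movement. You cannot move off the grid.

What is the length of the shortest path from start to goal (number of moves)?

BFS from (x=5, y=1) until reaching (x=3, y=10):
  Distance 0: (x=5, y=1)
  Distance 1: (x=5, y=0), (x=5, y=2)
  Distance 2: (x=4, y=0)
  Distance 3: (x=3, y=0)
  Distance 4: (x=3, y=1)
  Distance 5: (x=2, y=1), (x=3, y=2)
  Distance 6: (x=1, y=1), (x=3, y=3)
  Distance 7: (x=0, y=1), (x=1, y=2), (x=4, y=3), (x=3, y=4)
  Distance 8: (x=0, y=0), (x=1, y=3), (x=2, y=4), (x=3, y=5)
  Distance 9: (x=0, y=3), (x=1, y=4), (x=2, y=5), (x=4, y=5)
  Distance 10: (x=0, y=4), (x=5, y=5), (x=2, y=6)
  Distance 11: (x=1, y=6), (x=5, y=6), (x=2, y=7)
  Distance 12: (x=1, y=7), (x=3, y=7), (x=5, y=7)
  Distance 13: (x=0, y=7), (x=4, y=7), (x=1, y=8), (x=3, y=8), (x=5, y=8)
  Distance 14: (x=0, y=8), (x=1, y=9), (x=3, y=9), (x=5, y=9)
  Distance 15: (x=0, y=9), (x=4, y=9), (x=3, y=10)  <- goal reached here
One shortest path (15 moves): (x=5, y=1) -> (x=5, y=0) -> (x=4, y=0) -> (x=3, y=0) -> (x=3, y=1) -> (x=3, y=2) -> (x=3, y=3) -> (x=3, y=4) -> (x=2, y=4) -> (x=2, y=5) -> (x=2, y=6) -> (x=2, y=7) -> (x=3, y=7) -> (x=3, y=8) -> (x=3, y=9) -> (x=3, y=10)

Answer: Shortest path length: 15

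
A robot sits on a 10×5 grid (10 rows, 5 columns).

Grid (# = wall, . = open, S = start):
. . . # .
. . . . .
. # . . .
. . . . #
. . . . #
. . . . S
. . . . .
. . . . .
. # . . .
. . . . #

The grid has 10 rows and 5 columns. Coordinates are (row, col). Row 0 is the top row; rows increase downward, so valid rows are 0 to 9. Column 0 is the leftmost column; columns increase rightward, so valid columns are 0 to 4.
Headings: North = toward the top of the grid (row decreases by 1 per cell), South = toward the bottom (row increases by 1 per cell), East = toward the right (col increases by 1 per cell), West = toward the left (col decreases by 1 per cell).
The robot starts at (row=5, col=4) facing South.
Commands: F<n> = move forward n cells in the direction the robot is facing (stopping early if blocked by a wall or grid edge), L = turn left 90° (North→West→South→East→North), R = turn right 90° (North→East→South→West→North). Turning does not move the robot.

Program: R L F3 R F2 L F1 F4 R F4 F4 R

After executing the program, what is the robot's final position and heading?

Start: (row=5, col=4), facing South
  R: turn right, now facing West
  L: turn left, now facing South
  F3: move forward 3, now at (row=8, col=4)
  R: turn right, now facing West
  F2: move forward 2, now at (row=8, col=2)
  L: turn left, now facing South
  F1: move forward 1, now at (row=9, col=2)
  F4: move forward 0/4 (blocked), now at (row=9, col=2)
  R: turn right, now facing West
  F4: move forward 2/4 (blocked), now at (row=9, col=0)
  F4: move forward 0/4 (blocked), now at (row=9, col=0)
  R: turn right, now facing North
Final: (row=9, col=0), facing North

Answer: Final position: (row=9, col=0), facing North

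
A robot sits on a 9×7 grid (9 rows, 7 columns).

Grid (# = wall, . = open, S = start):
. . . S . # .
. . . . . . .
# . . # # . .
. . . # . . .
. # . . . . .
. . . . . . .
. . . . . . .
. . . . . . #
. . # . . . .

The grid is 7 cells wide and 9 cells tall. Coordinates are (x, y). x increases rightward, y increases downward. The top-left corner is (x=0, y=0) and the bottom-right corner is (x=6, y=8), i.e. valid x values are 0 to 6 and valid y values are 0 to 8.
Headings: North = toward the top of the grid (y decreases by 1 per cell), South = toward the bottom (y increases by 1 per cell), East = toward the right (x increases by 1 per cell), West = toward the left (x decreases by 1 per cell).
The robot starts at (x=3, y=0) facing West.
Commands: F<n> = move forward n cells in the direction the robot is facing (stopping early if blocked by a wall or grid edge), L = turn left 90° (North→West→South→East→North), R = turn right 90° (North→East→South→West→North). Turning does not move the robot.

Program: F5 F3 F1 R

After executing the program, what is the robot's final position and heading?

Answer: Final position: (x=0, y=0), facing North

Derivation:
Start: (x=3, y=0), facing West
  F5: move forward 3/5 (blocked), now at (x=0, y=0)
  F3: move forward 0/3 (blocked), now at (x=0, y=0)
  F1: move forward 0/1 (blocked), now at (x=0, y=0)
  R: turn right, now facing North
Final: (x=0, y=0), facing North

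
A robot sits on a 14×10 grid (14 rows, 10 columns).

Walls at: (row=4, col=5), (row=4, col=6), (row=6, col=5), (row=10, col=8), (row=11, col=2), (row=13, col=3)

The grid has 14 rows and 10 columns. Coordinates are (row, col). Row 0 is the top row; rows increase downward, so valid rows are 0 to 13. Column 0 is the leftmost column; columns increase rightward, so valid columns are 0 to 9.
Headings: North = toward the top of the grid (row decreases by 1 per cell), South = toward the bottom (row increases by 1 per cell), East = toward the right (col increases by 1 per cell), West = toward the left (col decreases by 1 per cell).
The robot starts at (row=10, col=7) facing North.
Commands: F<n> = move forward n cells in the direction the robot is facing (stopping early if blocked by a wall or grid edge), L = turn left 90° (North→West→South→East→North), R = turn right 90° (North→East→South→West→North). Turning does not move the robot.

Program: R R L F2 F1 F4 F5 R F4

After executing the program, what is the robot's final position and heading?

Answer: Final position: (row=13, col=7), facing South

Derivation:
Start: (row=10, col=7), facing North
  R: turn right, now facing East
  R: turn right, now facing South
  L: turn left, now facing East
  F2: move forward 0/2 (blocked), now at (row=10, col=7)
  F1: move forward 0/1 (blocked), now at (row=10, col=7)
  F4: move forward 0/4 (blocked), now at (row=10, col=7)
  F5: move forward 0/5 (blocked), now at (row=10, col=7)
  R: turn right, now facing South
  F4: move forward 3/4 (blocked), now at (row=13, col=7)
Final: (row=13, col=7), facing South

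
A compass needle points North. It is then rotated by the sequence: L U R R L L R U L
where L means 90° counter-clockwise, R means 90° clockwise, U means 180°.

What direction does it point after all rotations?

Start: North
  L (left (90° counter-clockwise)) -> West
  U (U-turn (180°)) -> East
  R (right (90° clockwise)) -> South
  R (right (90° clockwise)) -> West
  L (left (90° counter-clockwise)) -> South
  L (left (90° counter-clockwise)) -> East
  R (right (90° clockwise)) -> South
  U (U-turn (180°)) -> North
  L (left (90° counter-clockwise)) -> West
Final: West

Answer: Final heading: West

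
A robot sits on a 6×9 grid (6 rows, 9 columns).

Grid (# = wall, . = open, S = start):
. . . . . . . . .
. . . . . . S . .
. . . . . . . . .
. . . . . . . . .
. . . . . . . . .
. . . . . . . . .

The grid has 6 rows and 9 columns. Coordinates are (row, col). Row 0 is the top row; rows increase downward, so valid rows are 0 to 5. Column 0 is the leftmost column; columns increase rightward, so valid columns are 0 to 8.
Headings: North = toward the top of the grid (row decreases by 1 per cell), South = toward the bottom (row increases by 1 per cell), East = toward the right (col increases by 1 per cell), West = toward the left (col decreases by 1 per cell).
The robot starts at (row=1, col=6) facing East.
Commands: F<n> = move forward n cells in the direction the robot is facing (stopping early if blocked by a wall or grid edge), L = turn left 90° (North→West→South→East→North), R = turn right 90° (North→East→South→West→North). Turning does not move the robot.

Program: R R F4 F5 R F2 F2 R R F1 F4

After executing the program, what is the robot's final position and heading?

Answer: Final position: (row=5, col=0), facing South

Derivation:
Start: (row=1, col=6), facing East
  R: turn right, now facing South
  R: turn right, now facing West
  F4: move forward 4, now at (row=1, col=2)
  F5: move forward 2/5 (blocked), now at (row=1, col=0)
  R: turn right, now facing North
  F2: move forward 1/2 (blocked), now at (row=0, col=0)
  F2: move forward 0/2 (blocked), now at (row=0, col=0)
  R: turn right, now facing East
  R: turn right, now facing South
  F1: move forward 1, now at (row=1, col=0)
  F4: move forward 4, now at (row=5, col=0)
Final: (row=5, col=0), facing South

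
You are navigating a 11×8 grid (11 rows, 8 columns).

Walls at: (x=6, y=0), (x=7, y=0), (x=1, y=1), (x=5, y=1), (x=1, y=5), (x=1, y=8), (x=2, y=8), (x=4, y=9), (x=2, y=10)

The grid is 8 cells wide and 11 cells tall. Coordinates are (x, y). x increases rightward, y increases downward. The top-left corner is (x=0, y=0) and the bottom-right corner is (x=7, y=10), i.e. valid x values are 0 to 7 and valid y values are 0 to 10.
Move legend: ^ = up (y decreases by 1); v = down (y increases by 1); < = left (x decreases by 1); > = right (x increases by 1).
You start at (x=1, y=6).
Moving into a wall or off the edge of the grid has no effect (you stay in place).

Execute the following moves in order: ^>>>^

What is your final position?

Answer: Final position: (x=4, y=5)

Derivation:
Start: (x=1, y=6)
  ^ (up): blocked, stay at (x=1, y=6)
  > (right): (x=1, y=6) -> (x=2, y=6)
  > (right): (x=2, y=6) -> (x=3, y=6)
  > (right): (x=3, y=6) -> (x=4, y=6)
  ^ (up): (x=4, y=6) -> (x=4, y=5)
Final: (x=4, y=5)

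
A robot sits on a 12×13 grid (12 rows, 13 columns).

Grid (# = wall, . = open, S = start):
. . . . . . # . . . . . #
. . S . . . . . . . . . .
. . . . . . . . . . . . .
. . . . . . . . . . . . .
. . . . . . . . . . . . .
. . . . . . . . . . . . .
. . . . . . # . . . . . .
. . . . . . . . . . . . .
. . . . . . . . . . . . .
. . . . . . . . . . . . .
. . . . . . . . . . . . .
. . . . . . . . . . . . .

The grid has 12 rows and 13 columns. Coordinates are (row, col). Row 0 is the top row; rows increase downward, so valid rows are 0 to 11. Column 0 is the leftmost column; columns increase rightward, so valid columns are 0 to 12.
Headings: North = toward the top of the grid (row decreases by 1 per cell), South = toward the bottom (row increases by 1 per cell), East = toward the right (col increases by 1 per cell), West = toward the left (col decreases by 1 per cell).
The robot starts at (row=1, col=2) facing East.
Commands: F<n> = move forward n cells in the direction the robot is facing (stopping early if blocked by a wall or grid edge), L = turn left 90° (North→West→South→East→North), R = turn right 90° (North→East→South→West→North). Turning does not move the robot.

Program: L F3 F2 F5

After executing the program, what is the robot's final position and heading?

Answer: Final position: (row=0, col=2), facing North

Derivation:
Start: (row=1, col=2), facing East
  L: turn left, now facing North
  F3: move forward 1/3 (blocked), now at (row=0, col=2)
  F2: move forward 0/2 (blocked), now at (row=0, col=2)
  F5: move forward 0/5 (blocked), now at (row=0, col=2)
Final: (row=0, col=2), facing North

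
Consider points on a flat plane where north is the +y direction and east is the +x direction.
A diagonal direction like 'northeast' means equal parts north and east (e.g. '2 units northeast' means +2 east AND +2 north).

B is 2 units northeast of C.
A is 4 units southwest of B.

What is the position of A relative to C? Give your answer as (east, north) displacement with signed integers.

Place C at the origin (east=0, north=0).
  B is 2 units northeast of C: delta (east=+2, north=+2); B at (east=2, north=2).
  A is 4 units southwest of B: delta (east=-4, north=-4); A at (east=-2, north=-2).
Therefore A relative to C: (east=-2, north=-2).

Answer: A is at (east=-2, north=-2) relative to C.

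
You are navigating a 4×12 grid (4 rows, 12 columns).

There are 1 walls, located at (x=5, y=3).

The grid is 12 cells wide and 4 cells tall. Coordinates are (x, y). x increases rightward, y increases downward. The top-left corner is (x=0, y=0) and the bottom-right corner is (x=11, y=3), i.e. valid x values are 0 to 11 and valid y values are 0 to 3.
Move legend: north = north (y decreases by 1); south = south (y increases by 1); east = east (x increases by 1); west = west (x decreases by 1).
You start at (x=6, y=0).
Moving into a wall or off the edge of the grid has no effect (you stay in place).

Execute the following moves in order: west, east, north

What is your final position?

Answer: Final position: (x=6, y=0)

Derivation:
Start: (x=6, y=0)
  west (west): (x=6, y=0) -> (x=5, y=0)
  east (east): (x=5, y=0) -> (x=6, y=0)
  north (north): blocked, stay at (x=6, y=0)
Final: (x=6, y=0)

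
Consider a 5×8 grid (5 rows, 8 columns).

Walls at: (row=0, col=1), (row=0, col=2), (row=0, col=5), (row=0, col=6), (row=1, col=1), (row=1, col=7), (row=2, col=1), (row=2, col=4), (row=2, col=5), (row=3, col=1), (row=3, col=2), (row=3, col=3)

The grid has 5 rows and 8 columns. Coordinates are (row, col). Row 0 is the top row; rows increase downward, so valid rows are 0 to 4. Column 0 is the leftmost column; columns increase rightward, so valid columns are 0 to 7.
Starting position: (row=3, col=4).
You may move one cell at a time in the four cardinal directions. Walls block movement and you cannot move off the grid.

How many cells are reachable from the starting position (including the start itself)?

BFS flood-fill from (row=3, col=4):
  Distance 0: (row=3, col=4)
  Distance 1: (row=3, col=5), (row=4, col=4)
  Distance 2: (row=3, col=6), (row=4, col=3), (row=4, col=5)
  Distance 3: (row=2, col=6), (row=3, col=7), (row=4, col=2), (row=4, col=6)
  Distance 4: (row=1, col=6), (row=2, col=7), (row=4, col=1), (row=4, col=7)
  Distance 5: (row=1, col=5), (row=4, col=0)
  Distance 6: (row=1, col=4), (row=3, col=0)
  Distance 7: (row=0, col=4), (row=1, col=3), (row=2, col=0)
  Distance 8: (row=0, col=3), (row=1, col=0), (row=1, col=2), (row=2, col=3)
  Distance 9: (row=0, col=0), (row=2, col=2)
Total reachable: 27 (grid has 28 open cells total)

Answer: Reachable cells: 27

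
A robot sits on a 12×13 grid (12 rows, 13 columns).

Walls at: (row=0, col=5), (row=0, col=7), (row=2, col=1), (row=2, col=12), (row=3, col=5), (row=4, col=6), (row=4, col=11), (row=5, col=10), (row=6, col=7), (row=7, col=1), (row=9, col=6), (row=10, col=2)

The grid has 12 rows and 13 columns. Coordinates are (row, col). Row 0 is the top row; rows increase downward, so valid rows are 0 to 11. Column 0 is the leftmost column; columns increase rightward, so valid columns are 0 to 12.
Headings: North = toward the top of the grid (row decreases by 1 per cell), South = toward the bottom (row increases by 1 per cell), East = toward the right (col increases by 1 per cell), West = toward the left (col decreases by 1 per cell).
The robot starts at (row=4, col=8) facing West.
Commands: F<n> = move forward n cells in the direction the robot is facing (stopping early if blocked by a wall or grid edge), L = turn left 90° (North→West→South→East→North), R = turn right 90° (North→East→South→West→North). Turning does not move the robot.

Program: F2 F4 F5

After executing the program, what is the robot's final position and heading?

Start: (row=4, col=8), facing West
  F2: move forward 1/2 (blocked), now at (row=4, col=7)
  F4: move forward 0/4 (blocked), now at (row=4, col=7)
  F5: move forward 0/5 (blocked), now at (row=4, col=7)
Final: (row=4, col=7), facing West

Answer: Final position: (row=4, col=7), facing West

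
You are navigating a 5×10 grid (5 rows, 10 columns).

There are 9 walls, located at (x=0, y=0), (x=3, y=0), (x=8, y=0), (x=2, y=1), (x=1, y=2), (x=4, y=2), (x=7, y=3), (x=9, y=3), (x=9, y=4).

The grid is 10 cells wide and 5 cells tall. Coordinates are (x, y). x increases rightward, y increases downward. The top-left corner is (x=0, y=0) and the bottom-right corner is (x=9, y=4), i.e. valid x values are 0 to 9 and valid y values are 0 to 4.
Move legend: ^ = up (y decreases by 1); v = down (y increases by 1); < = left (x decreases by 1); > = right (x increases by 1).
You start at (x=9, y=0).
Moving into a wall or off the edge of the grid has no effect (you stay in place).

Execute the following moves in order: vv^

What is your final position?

Answer: Final position: (x=9, y=1)

Derivation:
Start: (x=9, y=0)
  v (down): (x=9, y=0) -> (x=9, y=1)
  v (down): (x=9, y=1) -> (x=9, y=2)
  ^ (up): (x=9, y=2) -> (x=9, y=1)
Final: (x=9, y=1)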